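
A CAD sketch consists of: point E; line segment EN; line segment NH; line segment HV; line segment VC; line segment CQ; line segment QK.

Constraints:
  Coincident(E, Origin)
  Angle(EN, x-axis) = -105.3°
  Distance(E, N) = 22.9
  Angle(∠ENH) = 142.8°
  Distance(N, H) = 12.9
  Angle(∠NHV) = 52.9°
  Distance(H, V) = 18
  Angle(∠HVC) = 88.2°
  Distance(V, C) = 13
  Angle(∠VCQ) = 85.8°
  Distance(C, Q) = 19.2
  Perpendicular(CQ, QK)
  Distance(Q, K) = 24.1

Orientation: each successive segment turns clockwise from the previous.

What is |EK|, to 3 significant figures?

41.2

E is at the origin; EN runs at -105.3° with length 22.9, so N = (-6.04, -22.1). ∠ENH = 142.8° gives NH at -142° from the x-axis; with |NH| = 12.9, H = (-16.3, -29.9). ∠NHV = 52.9° gives HV at 90.4° from the x-axis; with |HV| = 18.0, V = (-16.4, -11.9). ∠HVC = 88.2° gives VC at -1.40° from the x-axis; with |VC| = 13.0, C = (-3.41, -12.3). ∠VCQ = 85.8° gives CQ at -95.6° from the x-axis; with |CQ| = 19.2, Q = (-5.28, -31.4). CQ is perpendicular to QK, so QK runs at 174°; with |QK| = 24.1, K = (-29.3, -29.0). Then |EK| = |K − E| = 41.2.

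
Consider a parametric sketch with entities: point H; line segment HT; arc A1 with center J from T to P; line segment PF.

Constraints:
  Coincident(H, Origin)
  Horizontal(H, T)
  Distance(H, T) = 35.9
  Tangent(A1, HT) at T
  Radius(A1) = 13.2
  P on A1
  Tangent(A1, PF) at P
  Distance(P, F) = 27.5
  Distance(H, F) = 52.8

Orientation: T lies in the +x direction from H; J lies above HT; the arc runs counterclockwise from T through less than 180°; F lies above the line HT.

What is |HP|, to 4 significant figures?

51.07

H is at the origin; HT is horizontal with |HT| = 35.9 and T on the +x side, so T = (35.90, 0.000). A1 meets HT tangentially, so JT is at right angles to HT, so J = T + (0, 13.2) = (35.90, 13.20). Since JP ⟂ PF (tangency), |JF| = √(13.2² + 27.5²) = 30.50 regardless of where P sits on A1. So F lies on both circle(H, 52.8) and circle(J, 30.50); the above-HT intersection is F = (30.36, 43.20). P is the foot of the tangent from F: P = (46.57, 20.98).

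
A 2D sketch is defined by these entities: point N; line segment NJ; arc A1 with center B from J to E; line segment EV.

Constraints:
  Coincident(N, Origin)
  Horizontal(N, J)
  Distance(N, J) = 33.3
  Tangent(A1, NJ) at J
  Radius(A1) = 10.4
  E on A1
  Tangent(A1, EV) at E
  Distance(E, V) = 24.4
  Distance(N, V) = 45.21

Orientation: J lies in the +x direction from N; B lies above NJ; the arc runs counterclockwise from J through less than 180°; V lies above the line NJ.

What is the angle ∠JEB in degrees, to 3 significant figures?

26.7°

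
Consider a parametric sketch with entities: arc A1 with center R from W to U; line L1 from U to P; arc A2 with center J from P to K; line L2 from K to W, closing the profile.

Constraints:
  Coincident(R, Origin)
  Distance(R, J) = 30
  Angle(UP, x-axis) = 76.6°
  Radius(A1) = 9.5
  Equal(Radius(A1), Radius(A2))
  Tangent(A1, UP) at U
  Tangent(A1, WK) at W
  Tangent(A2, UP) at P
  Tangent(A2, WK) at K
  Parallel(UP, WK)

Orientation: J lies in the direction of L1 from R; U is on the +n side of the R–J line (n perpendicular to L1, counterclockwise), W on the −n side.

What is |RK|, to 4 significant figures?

31.47

The slot axis is L1's direction at 76.6°, so u = (cos 76.6°, sin 76.6°) = (0.2317, 0.9728) and n = (−sin 76.6°, cos 76.6°) = (-0.9728, 0.2317). R is at the origin and J lies 30.0 along u from R, so J = 30.0·u = (6.952, 29.18). Tangency of A1 to both parallel lines with radius 9.5 puts U and W at R ± 9.5·n: U = (-9.241, 2.202), W = (9.241, -2.202). Equal radii place P and K the same way about J: P = J + 9.5·n = (-2.289, 31.38), K = J − 9.5·n = (16.19, 26.98). Then |RK| = |K − R| = 31.47.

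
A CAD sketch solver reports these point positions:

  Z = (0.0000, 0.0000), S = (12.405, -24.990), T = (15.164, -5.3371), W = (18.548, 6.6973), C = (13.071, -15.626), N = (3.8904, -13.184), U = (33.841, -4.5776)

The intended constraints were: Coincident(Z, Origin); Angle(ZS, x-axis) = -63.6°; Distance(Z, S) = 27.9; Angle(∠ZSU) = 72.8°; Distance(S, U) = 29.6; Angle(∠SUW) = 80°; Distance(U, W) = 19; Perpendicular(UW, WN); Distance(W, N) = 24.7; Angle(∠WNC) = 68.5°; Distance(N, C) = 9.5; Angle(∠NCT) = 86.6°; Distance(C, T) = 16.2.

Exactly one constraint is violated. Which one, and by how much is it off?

Distance(C, T) = 16.2 — off by 5.70.

Z = (0.00, 0.00) ✓; ZS at -63.60° ✓; |ZS| = 27.90 ✓; ∠ZSU = 72.80° ✓; |SU| = 29.60 ✓; ∠SUW = 80.00° ✓; |UW| = 19.00 ✓; ∠(UW, WN) = 90.00° ✓; |WN| = 24.70 ✓; ∠WNC = 68.50° ✓; |NC| = 9.500 ✓; ∠NCT = 86.60° ✓; |CT| = 10.50 ✗.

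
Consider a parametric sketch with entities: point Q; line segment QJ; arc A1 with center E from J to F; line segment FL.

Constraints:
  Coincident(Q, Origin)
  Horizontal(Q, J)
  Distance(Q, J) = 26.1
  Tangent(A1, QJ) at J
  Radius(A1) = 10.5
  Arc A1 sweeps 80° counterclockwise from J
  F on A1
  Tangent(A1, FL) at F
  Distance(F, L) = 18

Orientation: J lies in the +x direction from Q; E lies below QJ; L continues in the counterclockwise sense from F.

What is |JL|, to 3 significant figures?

29.6

On A1, J sits at bearing 90° from E; an 80° counterclockwise sweep puts F at bearing 170°, so F = E + 10.5·(cos 170°, sin 170°) = (15.8, -8.68). Since A1 is tangent to FL there, EF ⟂ FL, so FL runs along (−sin 170°, cos 170°); with |FL| = 18.0, L = (12.6, -26.4). Then |JL| = |L − J| = 29.6.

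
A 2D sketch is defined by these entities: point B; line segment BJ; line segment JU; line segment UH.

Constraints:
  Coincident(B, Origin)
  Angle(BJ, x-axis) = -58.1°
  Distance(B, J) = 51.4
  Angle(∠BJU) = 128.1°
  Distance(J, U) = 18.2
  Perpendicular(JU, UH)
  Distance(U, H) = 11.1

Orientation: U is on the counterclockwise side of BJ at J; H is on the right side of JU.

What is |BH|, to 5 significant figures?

71.755

B is at the origin; BJ runs at -58.1° with length 51.4, so J = 51.4·(cos -58.1°, sin -58.1°) = (27.162, -43.637). ∠BJU = 128.1°, so JU runs at -58.1° + (180° − 128.1°) = -6.2000° from the x-axis; with |JU| = 18.2, U = J + 18.2·(cos -6.2000°, sin -6.2000°) = (45.255, -45.603). JU ⟂ UH; with |UH| = 11.1 on the right of JU, H = U + 11.1·(-0.10800, -0.99415) = (44.056, -56.638). Then |BH| = |H − B| = 71.755.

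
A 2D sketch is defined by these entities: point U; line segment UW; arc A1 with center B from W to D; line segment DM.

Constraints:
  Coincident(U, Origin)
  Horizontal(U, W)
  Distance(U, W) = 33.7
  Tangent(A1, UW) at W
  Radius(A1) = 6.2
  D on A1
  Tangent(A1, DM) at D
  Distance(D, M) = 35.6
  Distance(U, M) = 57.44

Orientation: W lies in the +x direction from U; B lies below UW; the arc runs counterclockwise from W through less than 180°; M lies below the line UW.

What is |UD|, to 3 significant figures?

29.0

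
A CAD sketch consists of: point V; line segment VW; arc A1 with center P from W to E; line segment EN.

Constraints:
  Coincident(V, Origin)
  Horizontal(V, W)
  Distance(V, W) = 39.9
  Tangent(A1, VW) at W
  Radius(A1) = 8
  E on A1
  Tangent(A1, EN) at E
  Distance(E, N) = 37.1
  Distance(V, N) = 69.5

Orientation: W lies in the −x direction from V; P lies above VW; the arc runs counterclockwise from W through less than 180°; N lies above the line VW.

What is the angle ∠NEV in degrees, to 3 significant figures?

146°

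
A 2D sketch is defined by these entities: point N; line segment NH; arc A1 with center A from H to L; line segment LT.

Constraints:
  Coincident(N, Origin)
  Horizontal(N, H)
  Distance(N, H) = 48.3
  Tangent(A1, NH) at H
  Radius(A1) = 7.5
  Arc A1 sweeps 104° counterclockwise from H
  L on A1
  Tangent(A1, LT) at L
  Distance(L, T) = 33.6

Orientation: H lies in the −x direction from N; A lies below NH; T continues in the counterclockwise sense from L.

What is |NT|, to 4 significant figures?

63.31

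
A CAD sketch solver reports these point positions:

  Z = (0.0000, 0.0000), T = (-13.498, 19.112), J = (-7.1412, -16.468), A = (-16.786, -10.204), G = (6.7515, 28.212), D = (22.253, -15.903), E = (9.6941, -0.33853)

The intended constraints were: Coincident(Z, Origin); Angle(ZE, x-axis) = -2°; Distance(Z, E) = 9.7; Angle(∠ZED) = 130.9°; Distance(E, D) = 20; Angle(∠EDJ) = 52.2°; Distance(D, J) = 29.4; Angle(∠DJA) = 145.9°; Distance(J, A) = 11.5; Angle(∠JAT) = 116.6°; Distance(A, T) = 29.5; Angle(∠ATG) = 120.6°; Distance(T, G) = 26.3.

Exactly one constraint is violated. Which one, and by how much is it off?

Distance(T, G) = 26.3 — off by 4.10.

Z = (0.00, 0.00) ✓; ZE at -2.000° ✓; |ZE| = 9.700 ✓; ∠ZED = 130.9° ✓; |ED| = 20.00 ✓; ∠EDJ = 52.20° ✓; |DJ| = 29.40 ✓; ∠DJA = 145.9° ✓; |JA| = 11.50 ✓; ∠JAT = 116.6° ✓; |AT| = 29.50 ✓; ∠ATG = 120.6° ✓; |TG| = 22.20 ✗.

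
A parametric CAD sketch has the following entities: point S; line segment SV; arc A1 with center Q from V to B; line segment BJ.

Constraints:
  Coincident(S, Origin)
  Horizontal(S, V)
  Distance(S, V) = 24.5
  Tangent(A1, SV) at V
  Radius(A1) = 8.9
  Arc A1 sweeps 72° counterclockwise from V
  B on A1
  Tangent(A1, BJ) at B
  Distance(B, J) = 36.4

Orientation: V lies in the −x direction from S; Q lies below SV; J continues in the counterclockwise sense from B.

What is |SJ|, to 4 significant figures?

60.14

S is at the origin; SV is horizontal with |SV| = 24.5 and V on the −x side, so V = (-24.50, 0.000). A1 meets SV tangentially, so QV is at right angles to SV, so Q = V + (0, -8.9) = (-24.50, -8.900). On A1, V sits at bearing 90° from Q; a 72° counterclockwise sweep puts B at bearing 162°, so B = Q + 8.9·(cos 162°, sin 162°) = (-32.96, -6.150). The tangent condition forces QB to be normal to BJ, so BJ runs along (−sin 162°, cos 162°); with |BJ| = 36.4, J = (-44.21, -40.77). Then |SJ| = |J − S| = 60.14.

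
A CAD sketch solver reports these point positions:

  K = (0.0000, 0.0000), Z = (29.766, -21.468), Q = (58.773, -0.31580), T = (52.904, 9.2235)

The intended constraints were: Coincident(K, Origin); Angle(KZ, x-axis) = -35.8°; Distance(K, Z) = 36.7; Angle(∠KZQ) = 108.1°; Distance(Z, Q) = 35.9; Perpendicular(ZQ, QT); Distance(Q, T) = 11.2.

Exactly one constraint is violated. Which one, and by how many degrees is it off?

Perpendicular(ZQ, QT) — off by 4.50°.

K = (0.00, 0.00) ✓; KZ at -35.80° ✓; |KZ| = 36.70 ✓; ∠KZQ = 108.1° ✓; |ZQ| = 35.90 ✓; ∠(ZQ, QT) = 85.50° ✗; |QT| = 11.20 ✓.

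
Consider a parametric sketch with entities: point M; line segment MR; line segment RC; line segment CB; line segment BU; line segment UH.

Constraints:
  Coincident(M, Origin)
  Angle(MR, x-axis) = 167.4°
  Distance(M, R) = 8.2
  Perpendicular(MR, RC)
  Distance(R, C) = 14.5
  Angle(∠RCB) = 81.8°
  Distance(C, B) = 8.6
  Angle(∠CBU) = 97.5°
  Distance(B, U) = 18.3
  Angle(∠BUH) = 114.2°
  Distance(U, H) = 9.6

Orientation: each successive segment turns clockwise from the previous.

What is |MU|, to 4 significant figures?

5.026

M is at the origin; MR runs at 167.4° with length 8.2, so R = (-8.003, 1.789). The perpendicularity gives RC at right angles to MR, so RC runs at 77.40°; with |RC| = 14.5, C = (-4.839, 15.94). ∠RCB = 81.8° gives CB at -20.80° from the x-axis; with |CB| = 8.6, B = (3.200, 12.89). ∠CBU = 97.5° gives BU at -103.3° from the x-axis; with |BU| = 18.3, U = (-1.010, -4.924). Then |MU| = |U − M| = 5.026.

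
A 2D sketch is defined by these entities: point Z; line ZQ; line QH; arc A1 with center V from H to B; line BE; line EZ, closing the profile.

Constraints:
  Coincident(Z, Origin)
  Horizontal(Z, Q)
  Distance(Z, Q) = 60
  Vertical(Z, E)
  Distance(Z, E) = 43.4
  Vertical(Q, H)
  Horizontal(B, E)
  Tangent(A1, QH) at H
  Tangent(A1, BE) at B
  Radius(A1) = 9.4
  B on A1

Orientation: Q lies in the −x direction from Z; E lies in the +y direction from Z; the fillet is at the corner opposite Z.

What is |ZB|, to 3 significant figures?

66.7

Z is at the origin; ZQ is horizontal with |ZQ| = 60.0 and Q on the −x side, so Q = (-60.0, 0.00). ZE is vertical with |ZE| = 43.4 and E on the +y side, so E = (0.00, 43.4). The virtual corner opposite Z is at (-60.0, 43.4). A1 meets QH tangentially, so VH is at right angles to QH and tangency of A1 to BE means the radius VB is perpendicular to BE, with radius 9.4, so the center V sits 9.4 in from both sides at V = (-50.6, 34.0). That places the tangent points at H = (-60.0, 34.0) on QH and B = (-50.6, 43.4) on BE. Then |ZB| = |B − Z| = 66.7.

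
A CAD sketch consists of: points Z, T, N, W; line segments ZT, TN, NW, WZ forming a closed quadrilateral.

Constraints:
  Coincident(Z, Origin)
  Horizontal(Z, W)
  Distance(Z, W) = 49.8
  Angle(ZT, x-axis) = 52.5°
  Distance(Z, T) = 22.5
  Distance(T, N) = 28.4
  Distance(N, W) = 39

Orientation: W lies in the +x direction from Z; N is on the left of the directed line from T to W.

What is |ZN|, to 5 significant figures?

50.616

Z is at the origin; Z and W share the same y with |ZW| = 49.8 and W in +x, so W = (49.8, 0). ZT runs at 52.5° with |ZT| = 22.5, so T = (13.697, 17.850). N is determined by |TN| = 28.4 and |NW| = 39.0 together: it lies at the intersection of circle(T, 28.4) and circle(W, 39.0). With |TW| = 40.275, the foot of the radical line on TW is 11.268 from T and the perpendicular offset is √(28.4² − 11.268²) = 26.069. Taking the left-of-TW solution: N = (35.352, 36.225).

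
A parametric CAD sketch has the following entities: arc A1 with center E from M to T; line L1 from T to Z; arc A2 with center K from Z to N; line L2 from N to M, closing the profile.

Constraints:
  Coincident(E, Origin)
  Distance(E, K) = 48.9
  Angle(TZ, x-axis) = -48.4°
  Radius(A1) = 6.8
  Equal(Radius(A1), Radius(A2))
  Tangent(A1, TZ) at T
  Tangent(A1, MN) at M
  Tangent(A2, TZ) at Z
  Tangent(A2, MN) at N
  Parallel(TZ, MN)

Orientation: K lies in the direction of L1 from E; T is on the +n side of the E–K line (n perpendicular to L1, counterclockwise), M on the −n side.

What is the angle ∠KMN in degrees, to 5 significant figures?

7.9167°

The slot axis is L1's direction at -48.4°, so u = (cos -48.4°, sin -48.4°) = (0.66393, -0.74780) and n = (−sin -48.4°, cos -48.4°) = (0.74780, 0.66393). E is at the origin and K lies 48.9 along u from E, so K = 48.9·u = (32.466, -36.567). Tangency of A1 to both parallel lines with radius 6.8 puts T and M at E ± 6.8·n: T = (5.0850, 4.5147), M = (-5.0850, -4.5147). Equal radii place Z and N the same way about K: Z = K + 6.8·n = (37.551, -32.053), N = K − 6.8·n = (27.381, -41.082). Then cos ∠KMN = MK·MN / (|MK||MN|), giving 7.9167°.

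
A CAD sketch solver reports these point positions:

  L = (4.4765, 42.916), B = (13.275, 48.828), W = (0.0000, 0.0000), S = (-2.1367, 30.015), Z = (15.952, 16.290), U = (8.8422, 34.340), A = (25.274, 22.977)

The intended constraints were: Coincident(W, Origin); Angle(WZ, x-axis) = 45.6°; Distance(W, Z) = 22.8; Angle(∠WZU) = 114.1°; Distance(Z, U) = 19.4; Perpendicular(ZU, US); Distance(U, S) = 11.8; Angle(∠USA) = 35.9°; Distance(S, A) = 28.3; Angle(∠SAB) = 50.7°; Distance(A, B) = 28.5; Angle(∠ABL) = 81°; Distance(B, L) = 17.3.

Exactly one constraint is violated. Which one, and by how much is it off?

Distance(B, L) = 17.3 — off by 6.70.

W = (0.00, 0.00) ✓; WZ at 45.60° ✓; |WZ| = 22.80 ✓; ∠WZU = 114.1° ✓; |ZU| = 19.40 ✓; ∠(ZU, US) = 90.00° ✓; |US| = 11.80 ✓; ∠USA = 35.90° ✓; |SA| = 28.30 ✓; ∠SAB = 50.70° ✓; |AB| = 28.50 ✓; ∠ABL = 81.00° ✓; |BL| = 10.60 ✗.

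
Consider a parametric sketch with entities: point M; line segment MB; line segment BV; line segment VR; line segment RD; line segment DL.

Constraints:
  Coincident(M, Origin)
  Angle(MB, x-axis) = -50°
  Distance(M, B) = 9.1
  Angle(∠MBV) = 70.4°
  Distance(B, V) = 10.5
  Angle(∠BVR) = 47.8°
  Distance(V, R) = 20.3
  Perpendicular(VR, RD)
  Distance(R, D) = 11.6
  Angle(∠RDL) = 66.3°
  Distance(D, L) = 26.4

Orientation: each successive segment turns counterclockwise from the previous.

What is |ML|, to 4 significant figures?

15.28

VR is perpendicular to RD, so RD runs at -78.20°; with |RD| = 11.6, D = (-6.336, -13.42). ∠RDL = 66.3° gives DL at 35.50° from the x-axis; with |DL| = 26.4, L = (15.16, 1.910). Then |ML| = |L − M| = 15.28.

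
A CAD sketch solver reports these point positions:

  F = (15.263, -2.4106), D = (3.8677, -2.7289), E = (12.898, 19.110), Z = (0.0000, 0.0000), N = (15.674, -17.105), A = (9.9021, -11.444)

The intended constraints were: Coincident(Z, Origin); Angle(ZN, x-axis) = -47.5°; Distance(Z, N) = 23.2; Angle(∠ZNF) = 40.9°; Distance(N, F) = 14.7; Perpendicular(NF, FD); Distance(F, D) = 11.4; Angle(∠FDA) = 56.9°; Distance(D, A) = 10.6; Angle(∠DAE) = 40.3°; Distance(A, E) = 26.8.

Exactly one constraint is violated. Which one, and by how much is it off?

Distance(A, E) = 26.8 — off by 3.90.

Z = (0.00, 0.00) ✓; ZN at -47.50° ✓; |ZN| = 23.20 ✓; ∠ZNF = 40.90° ✓; |NF| = 14.70 ✓; ∠(NF, FD) = 90.00° ✓; |FD| = 11.40 ✓; ∠FDA = 56.90° ✓; |DA| = 10.60 ✓; ∠DAE = 40.30° ✓; |AE| = 30.70 ✗.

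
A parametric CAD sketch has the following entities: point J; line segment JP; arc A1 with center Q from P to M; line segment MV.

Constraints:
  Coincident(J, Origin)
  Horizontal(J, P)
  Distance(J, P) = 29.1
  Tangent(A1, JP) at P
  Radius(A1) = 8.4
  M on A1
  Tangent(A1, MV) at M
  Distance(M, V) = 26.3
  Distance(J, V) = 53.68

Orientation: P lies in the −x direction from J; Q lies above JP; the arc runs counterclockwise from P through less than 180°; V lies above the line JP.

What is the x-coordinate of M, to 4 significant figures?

-23.43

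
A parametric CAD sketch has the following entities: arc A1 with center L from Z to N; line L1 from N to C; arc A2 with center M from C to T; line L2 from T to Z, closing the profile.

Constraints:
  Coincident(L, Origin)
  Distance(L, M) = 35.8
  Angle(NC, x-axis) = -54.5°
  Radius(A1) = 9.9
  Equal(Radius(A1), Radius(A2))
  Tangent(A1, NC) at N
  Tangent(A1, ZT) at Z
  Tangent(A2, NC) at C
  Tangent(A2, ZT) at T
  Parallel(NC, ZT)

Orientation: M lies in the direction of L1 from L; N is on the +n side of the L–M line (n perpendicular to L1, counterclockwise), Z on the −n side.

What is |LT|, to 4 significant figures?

37.14

The slot axis is L1's direction at -54.5°, so u = (cos -54.5°, sin -54.5°) = (0.5807, -0.8141) and n = (−sin -54.5°, cos -54.5°) = (0.8141, 0.5807). L is at the origin and M lies 35.8 along u from L, so M = 35.8·u = (20.79, -29.15). Tangency of A1 to both parallel lines with radius 9.9 puts N and Z at L ± 9.9·n: N = (8.060, 5.749), Z = (-8.060, -5.749). Equal radii place C and T the same way about M: C = M + 9.9·n = (28.85, -23.40), T = M − 9.9·n = (12.73, -34.89). Then |LT| = |T − L| = 37.14.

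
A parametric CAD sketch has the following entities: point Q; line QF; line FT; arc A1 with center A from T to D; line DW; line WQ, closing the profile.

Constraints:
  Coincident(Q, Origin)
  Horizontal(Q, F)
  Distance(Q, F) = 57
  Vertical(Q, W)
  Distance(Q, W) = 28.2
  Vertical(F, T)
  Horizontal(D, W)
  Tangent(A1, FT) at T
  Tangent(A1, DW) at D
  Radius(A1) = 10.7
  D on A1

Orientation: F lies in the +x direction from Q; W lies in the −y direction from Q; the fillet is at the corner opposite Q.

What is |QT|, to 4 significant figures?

59.63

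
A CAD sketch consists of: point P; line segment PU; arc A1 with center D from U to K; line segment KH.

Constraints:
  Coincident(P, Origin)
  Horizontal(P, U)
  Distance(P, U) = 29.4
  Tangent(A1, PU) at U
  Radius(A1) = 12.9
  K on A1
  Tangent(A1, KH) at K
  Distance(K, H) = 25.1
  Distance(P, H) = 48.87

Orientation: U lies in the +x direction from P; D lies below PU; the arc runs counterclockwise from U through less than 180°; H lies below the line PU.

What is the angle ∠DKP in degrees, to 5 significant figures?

113.07°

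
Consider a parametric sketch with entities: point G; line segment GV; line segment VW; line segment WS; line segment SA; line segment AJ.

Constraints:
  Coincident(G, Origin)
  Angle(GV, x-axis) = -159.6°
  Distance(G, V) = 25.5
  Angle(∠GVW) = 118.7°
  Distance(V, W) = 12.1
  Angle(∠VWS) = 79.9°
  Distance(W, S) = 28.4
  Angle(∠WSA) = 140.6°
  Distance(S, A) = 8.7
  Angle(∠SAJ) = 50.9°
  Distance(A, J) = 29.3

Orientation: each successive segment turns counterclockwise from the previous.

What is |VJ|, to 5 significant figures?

4.3240

G is at the origin; GV runs at -159.6° with length 25.5, so V = (-23.901, -8.8886). ∠GVW = 118.7° gives VW at -98.300° from the x-axis; with |VW| = 12.1, W = (-25.647, -20.862). ∠VWS = 79.9° gives WS at 1.8000° from the x-axis; with |WS| = 28.4, S = (2.7386, -19.970). ∠WSA = 140.6° gives SA at 41.200° from the x-axis; with |SA| = 8.7, A = (9.2846, -14.239). ∠SAJ = 50.9° gives AJ at 170.30° from the x-axis; with |AJ| = 29.3, J = (-19.597, -9.3024). Then |VJ| = |J − V| = 4.3240.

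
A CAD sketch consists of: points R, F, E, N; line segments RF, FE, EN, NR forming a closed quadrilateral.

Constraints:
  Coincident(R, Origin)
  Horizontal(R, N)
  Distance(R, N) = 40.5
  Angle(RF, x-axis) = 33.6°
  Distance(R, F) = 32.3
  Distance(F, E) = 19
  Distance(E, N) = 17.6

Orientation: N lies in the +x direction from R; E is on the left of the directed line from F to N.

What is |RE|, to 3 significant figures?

48.8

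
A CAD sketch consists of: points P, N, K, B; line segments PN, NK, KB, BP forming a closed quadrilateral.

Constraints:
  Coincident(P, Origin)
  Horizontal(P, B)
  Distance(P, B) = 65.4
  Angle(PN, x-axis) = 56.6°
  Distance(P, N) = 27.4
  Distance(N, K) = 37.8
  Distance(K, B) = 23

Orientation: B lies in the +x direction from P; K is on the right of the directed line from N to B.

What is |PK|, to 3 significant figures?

42.7

P is at the origin; PB is horizontal with |PB| = 65.4 and B in +x, so B = (65.4, 0). PN runs at 56.6° with |PN| = 27.4, so N = (15.1, 22.9). K is determined by |NK| = 37.8 and |KB| = 23.0 together: it lies at the intersection of circle(N, 37.8) and circle(B, 23.0). With |NB| = 55.3, the foot of the radical line on NB is 35.8 from N and the perpendicular offset is √(37.8² − 35.8²) = 12.2. Taking the right-of-NB solution: K = (42.6, -3.04).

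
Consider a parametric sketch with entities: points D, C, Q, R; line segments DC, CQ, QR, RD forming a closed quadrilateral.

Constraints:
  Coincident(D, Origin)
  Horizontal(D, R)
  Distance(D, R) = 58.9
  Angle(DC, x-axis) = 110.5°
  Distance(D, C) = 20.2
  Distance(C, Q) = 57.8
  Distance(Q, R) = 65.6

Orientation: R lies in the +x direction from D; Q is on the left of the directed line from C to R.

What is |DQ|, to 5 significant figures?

68.899

D is at the origin; DR is horizontal with |DR| = 58.9 and R in +x, so R = (58.9, 0). DC runs at 110.5° with |DC| = 20.2, so C = (-7.0742, 18.921). Q is determined by |CQ| = 57.8 and |QR| = 65.6 together: it lies at the intersection of circle(C, 57.8) and circle(R, 65.6). With |CR| = 68.634, the foot of the radical line on CR is 27.305 from C and the perpendicular offset is √(57.8² − 27.305²) = 50.944. Taking the left-of-CR solution: Q = (33.217, 60.363).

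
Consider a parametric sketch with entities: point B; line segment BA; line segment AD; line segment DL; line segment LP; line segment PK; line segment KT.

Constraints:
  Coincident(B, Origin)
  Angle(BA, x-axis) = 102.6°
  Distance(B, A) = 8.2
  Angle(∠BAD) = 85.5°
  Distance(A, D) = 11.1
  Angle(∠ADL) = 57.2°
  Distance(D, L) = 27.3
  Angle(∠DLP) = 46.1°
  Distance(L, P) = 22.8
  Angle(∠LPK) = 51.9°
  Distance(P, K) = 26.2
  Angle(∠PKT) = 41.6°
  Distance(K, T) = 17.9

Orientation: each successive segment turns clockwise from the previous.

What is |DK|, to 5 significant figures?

12.333

∠DLP = 46.1° gives LP at 111.40° from the x-axis; with |LP| = 22.8, P = (-10.526, 5.9923). ∠LPK = 51.9° gives PK at -16.700° from the x-axis; with |PK| = 26.2, K = (14.568, -1.5365). Then |DK| = |K − D| = 12.333.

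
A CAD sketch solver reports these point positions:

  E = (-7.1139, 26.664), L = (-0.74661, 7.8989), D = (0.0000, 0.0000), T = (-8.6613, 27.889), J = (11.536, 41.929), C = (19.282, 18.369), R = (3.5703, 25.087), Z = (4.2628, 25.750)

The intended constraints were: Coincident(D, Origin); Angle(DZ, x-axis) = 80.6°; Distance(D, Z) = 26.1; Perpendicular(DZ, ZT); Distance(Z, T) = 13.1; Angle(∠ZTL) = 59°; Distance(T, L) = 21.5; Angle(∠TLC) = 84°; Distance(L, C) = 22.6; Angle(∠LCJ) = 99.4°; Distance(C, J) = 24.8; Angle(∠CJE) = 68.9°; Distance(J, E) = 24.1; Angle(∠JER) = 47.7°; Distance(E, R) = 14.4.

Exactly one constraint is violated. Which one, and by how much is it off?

Distance(E, R) = 14.4 — off by 3.60.

D = (0.00, 0.00) ✓; DZ at 80.60° ✓; |DZ| = 26.10 ✓; ∠(DZ, ZT) = 90.00° ✓; |ZT| = 13.10 ✓; ∠ZTL = 59.00° ✓; |TL| = 21.50 ✓; ∠TLC = 84.00° ✓; |LC| = 22.60 ✓; ∠LCJ = 99.40° ✓; |CJ| = 24.80 ✓; ∠CJE = 68.90° ✓; |JE| = 24.10 ✓; ∠JER = 47.70° ✓; |ER| = 10.80 ✗.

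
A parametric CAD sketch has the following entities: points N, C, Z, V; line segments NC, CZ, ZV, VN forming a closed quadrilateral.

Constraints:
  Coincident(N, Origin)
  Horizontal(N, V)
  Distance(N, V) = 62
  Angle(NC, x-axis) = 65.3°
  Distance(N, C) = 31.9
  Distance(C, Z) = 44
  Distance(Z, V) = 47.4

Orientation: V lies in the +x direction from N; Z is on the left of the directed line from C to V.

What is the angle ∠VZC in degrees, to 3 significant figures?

76.5°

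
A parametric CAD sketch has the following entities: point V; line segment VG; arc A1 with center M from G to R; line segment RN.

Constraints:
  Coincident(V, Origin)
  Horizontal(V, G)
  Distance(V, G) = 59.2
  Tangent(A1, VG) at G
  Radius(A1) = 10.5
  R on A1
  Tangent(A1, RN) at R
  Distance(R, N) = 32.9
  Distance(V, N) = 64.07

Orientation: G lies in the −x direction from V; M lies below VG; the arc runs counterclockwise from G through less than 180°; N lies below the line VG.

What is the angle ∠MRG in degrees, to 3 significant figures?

26.3°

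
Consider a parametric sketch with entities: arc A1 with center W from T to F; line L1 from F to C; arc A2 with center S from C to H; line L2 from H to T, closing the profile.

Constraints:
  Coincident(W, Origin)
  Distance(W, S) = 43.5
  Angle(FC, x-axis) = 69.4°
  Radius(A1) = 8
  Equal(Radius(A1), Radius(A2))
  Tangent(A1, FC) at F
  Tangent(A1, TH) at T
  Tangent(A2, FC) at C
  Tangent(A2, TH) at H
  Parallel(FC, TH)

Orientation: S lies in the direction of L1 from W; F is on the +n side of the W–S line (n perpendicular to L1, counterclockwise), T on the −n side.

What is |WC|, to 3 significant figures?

44.2

The slot axis is L1's direction at 69.4°, so u = (cos 69.4°, sin 69.4°) = (0.352, 0.936) and n = (−sin 69.4°, cos 69.4°) = (-0.936, 0.352). W is at the origin and S lies 43.5 along u from W, so S = 43.5·u = (15.3, 40.7). Tangency of A1 to both parallel lines with radius 8.0 puts F and T at W ± 8.0·n: F = (-7.49, 2.81), T = (7.49, -2.81). Equal radii place C and H the same way about S: C = S + 8.0·n = (7.82, 43.5), H = S − 8.0·n = (22.8, 37.9). Then |WC| = |C − W| = 44.2.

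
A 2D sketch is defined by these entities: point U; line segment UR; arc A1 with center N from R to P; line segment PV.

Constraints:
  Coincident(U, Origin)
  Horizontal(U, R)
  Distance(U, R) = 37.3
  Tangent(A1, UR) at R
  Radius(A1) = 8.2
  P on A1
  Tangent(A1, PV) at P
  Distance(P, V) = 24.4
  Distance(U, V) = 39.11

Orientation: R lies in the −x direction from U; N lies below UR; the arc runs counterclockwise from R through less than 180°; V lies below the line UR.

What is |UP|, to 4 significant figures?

45.08

U is at the origin; U and R share the same y with |UR| = 37.3 and R on the −x side, so R = (-37.30, 0.000). The tangent condition forces NR to be normal to UR, so N = R + (0, -8.2) = (-37.30, -8.200). Since NP ⟂ PV (tangency), |NV| = √(8.2² + 24.4²) = 25.74 regardless of where P sits on A1. So V lies on both circle(U, 39.11) and circle(N, 25.74); the below-UR intersection is V = (-24.47, -30.51). P is the foot of the tangent from V: P = (-42.74, -14.34).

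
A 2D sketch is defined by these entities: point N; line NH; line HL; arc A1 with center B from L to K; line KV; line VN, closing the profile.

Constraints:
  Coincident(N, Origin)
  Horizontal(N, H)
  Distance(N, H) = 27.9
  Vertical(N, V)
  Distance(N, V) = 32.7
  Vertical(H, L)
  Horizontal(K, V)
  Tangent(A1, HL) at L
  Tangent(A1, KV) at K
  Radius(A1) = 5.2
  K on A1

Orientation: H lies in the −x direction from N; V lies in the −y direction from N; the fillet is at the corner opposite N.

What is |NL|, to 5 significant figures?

39.175

N is at the origin; N and H share the same y with |NH| = 27.9 and H on the −x side, so H = (-27.900, 0.0000). N and V share the same x with |NV| = 32.7 and V on the −y side, so V = (0.0000, -32.700). The virtual corner opposite N is at (-27.900, -32.700). A1 meets HL tangentially, so BL is at right angles to HL and tangency of A1 to KV means the radius BK is perpendicular to KV, with radius 5.2, so the center B sits 5.2 in from both sides at B = (-22.700, -27.500). That places the tangent points at L = (-27.900, -27.500) on HL and K = (-22.700, -32.700) on KV. Then |NL| = |L − N| = 39.175.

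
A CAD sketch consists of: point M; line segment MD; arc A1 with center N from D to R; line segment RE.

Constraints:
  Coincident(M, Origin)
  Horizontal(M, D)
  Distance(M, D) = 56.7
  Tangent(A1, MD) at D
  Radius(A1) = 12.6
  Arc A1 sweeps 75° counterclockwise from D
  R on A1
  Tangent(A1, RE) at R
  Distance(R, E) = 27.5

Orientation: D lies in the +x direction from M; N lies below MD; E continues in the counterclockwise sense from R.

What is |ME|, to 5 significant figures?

51.852

M is at the origin; MD is horizontal with |MD| = 56.7 and D on the +x side, so D = (56.700, 0.0000). A1 meets MD tangentially, so ND is at right angles to MD, so N = D + (0, -12.6) = (56.700, -12.600). On A1, D sits at bearing 90° from N; a 75° counterclockwise sweep puts R at bearing 165°, so R = N + 12.6·(cos 165°, sin 165°) = (44.529, -9.3389). A1 meets RE tangentially, so NR is at right angles to RE, so RE runs along (−sin 165°, cos 165°); with |RE| = 27.5, E = (37.412, -35.902). Then |ME| = |E − M| = 51.852.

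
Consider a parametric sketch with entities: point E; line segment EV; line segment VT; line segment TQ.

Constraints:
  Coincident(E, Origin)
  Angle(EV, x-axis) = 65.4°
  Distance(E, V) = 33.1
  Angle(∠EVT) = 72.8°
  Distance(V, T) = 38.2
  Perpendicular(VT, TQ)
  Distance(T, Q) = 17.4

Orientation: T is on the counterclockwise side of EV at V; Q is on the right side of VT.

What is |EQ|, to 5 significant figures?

56.658

E is at the origin; EV runs at 65.4° with length 33.1, so V = 33.1·(cos 65.4°, sin 65.4°) = (13.779, 30.096). ∠EVT = 72.8°, so VT runs at 65.4° + (180° − 72.8°) = 172.60° from the x-axis; with |VT| = 38.2, T = V + 38.2·(cos 172.60°, sin 172.60°) = (-24.103, 35.016). VT is perpendicular to TQ; with |TQ| = 17.4 on the right of VT, Q = T + 17.4·(0.12880, 0.99167) = (-21.862, 52.271). Then |EQ| = |Q − E| = 56.658.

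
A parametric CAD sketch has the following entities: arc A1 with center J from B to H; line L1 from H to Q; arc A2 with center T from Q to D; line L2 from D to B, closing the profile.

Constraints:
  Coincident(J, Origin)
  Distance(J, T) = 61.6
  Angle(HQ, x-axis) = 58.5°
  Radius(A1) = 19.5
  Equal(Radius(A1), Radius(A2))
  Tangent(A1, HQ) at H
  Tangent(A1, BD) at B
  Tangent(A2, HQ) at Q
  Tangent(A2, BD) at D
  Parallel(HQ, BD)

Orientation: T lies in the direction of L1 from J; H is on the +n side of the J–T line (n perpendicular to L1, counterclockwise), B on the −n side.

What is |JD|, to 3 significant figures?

64.6

Tangency of A1 to both parallel lines with radius 19.5 puts H and B at J ± 19.5·n: H = (-16.6, 10.2), B = (16.6, -10.2). Equal radii place Q and D the same way about T: Q = T + 19.5·n = (15.6, 62.7), D = T − 19.5·n = (48.8, 42.3). Then |JD| = |D − J| = 64.6.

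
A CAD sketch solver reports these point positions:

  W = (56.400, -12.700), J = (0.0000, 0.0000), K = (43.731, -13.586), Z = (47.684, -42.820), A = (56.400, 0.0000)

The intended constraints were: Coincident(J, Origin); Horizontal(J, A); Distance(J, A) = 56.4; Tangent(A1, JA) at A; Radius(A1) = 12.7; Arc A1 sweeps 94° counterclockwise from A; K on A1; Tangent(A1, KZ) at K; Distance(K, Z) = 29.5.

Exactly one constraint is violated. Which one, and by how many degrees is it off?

Tangent(A1, KZ) at K — off by 3.70°.

J = (0.00, 0.00) ✓; J.y = 0.00, A.y = 0.00 ✓; |JA| = 56.40 ✓; ∠(WA, AJ) = 90.00° ✓; |WA| = 12.70 ✓; bearing(W→K) − bearing(W→A) = 94.00° ✓; |WK| = 12.70 ✓; ∠(WK, KZ) = 86.30° ✗; |KZ| = 29.50 ✓.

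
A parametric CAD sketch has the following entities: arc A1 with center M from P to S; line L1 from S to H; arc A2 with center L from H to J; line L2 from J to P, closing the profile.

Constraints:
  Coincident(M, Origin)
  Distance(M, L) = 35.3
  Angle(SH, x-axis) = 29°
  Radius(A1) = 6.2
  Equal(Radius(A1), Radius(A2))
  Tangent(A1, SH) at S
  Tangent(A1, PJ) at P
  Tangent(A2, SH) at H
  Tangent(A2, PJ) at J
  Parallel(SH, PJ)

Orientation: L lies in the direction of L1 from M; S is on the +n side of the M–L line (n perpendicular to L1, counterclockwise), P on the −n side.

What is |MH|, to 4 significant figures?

35.84

Tangency of A1 to both parallel lines with radius 6.2 puts S and P at M ± 6.2·n: S = (-3.006, 5.423), P = (3.006, -5.423). Equal radii place H and J the same way about L: H = L + 6.2·n = (27.87, 22.54), J = L − 6.2·n = (33.88, 11.69). Then |MH| = |H − M| = 35.84.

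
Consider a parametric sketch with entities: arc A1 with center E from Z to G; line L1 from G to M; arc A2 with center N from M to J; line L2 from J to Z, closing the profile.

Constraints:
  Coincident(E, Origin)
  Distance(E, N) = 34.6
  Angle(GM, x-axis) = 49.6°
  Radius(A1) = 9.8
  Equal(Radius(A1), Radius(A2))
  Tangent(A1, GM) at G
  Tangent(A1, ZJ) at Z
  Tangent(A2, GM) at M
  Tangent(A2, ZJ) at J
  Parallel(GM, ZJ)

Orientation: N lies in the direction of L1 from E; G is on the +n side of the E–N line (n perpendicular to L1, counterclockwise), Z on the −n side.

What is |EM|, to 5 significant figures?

35.961

The slot axis is L1's direction at 49.6°, so u = (cos 49.6°, sin 49.6°) = (0.64812, 0.76154) and n = (−sin 49.6°, cos 49.6°) = (-0.76154, 0.64812). E is at the origin and N lies 34.6 along u from E, so N = 34.6·u = (22.425, 26.349). Tangency of A1 to both parallel lines with radius 9.8 puts G and Z at E ± 9.8·n: G = (-7.4631, 6.3516), Z = (7.4631, -6.3516). Equal radii place M and J the same way about N: M = N + 9.8·n = (14.962, 32.701), J = N − 9.8·n = (29.888, 19.998). Then |EM| = |M − E| = 35.961.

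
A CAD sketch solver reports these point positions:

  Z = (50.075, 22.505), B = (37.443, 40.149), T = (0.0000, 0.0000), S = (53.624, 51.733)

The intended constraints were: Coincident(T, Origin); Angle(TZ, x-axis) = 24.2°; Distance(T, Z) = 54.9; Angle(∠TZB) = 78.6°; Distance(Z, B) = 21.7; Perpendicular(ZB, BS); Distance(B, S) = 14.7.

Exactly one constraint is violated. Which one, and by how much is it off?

Distance(B, S) = 14.7 — off by 5.20.

T = (0.00, 0.00) ✓; TZ at 24.20° ✓; |TZ| = 54.90 ✓; ∠TZB = 78.60° ✓; |ZB| = 21.70 ✓; ∠(ZB, BS) = 90.00° ✓; |BS| = 19.90 ✗.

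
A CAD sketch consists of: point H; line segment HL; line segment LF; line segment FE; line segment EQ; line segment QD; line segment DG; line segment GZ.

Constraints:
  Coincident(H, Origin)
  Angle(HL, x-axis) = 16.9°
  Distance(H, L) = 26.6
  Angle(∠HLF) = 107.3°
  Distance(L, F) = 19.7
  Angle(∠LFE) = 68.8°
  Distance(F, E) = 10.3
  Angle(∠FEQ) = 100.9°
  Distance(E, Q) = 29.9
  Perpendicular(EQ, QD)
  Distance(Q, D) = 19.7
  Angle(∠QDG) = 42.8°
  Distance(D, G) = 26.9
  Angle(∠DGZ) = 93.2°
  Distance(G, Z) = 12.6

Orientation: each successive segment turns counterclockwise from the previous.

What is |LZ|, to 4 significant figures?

15.97

H is at the origin; HL runs at 16.9° with length 26.6, so L = (25.45, 7.733). ∠HLF = 107.3° gives LF at 89.60° from the x-axis; with |LF| = 19.7, F = (25.59, 27.43). ∠LFE = 68.8° gives FE at -159.2° from the x-axis; with |FE| = 10.3, E = (15.96, 23.77). ∠FEQ = 100.9° gives EQ at -80.10° from the x-axis; with |EQ| = 29.9, Q = (21.10, -5.680). The perpendicularity gives QD at right angles to EQ, so QD runs at 9.900°; with |QD| = 19.7, D = (40.51, -2.293). ∠QDG = 42.8° gives DG at 147.1° from the x-axis; with |DG| = 26.9, G = (17.92, 12.32). ∠DGZ = 93.2° gives GZ at -126.1° from the x-axis; with |GZ| = 12.6, Z = (10.50, 2.138). Then |LZ| = |Z − L| = 15.97.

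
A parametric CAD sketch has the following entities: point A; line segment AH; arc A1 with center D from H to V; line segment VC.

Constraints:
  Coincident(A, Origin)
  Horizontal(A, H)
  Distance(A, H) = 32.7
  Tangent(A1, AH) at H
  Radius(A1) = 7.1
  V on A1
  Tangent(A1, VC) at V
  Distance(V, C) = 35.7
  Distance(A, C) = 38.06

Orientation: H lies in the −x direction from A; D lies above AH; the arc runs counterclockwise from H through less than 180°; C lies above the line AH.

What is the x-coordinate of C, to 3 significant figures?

-11.1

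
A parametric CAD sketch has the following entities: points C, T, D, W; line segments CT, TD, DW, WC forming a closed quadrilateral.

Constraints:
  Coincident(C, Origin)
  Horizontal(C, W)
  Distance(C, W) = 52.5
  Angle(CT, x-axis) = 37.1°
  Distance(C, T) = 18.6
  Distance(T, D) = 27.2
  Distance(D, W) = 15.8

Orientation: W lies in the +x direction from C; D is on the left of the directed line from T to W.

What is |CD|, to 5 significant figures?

43.662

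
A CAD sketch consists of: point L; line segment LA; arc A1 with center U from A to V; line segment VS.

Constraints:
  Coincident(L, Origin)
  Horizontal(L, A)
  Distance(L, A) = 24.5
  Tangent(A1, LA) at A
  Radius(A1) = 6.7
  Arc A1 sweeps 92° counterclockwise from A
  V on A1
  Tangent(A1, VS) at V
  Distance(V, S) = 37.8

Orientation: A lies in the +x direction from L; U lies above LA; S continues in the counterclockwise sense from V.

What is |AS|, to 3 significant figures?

45.0

L is at the origin; LA is horizontal with |LA| = 24.5 and A on the +x side, so A = (24.5, 0.00). Since A1 is tangent to LA there, UA ⟂ LA, so U = A + (0, 6.7) = (24.5, 6.70). On A1, A sits at bearing -90° from U; a 92° counterclockwise sweep puts V at bearing 2°, so V = U + 6.7·(cos 2°, sin 2°) = (31.2, 6.93). Since A1 is tangent to VS there, UV ⟂ VS, so VS runs along (−sin 2°, cos 2°); with |VS| = 37.8, S = (29.9, 44.7). Then |AS| = |S − A| = 45.0.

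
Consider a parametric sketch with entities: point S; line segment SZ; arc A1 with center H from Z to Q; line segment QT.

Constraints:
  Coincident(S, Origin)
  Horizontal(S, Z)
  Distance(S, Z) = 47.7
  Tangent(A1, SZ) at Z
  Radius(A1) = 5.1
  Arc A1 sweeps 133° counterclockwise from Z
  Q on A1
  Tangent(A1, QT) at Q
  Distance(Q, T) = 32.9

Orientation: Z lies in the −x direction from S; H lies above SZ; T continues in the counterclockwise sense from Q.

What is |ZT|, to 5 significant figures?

37.621

S is at the origin; S and Z share the same y with |SZ| = 47.7 and Z on the −x side, so Z = (-47.700, 0.0000). A1 meets SZ tangentially, so HZ is at right angles to SZ, so H = Z + (0, 5.1) = (-47.700, 5.1000). On A1, Z sits at bearing -90° from H; a 133° counterclockwise sweep puts Q at bearing 43°, so Q = H + 5.1·(cos 43°, sin 43°) = (-43.970, 8.5782). Since A1 is tangent to QT there, HQ ⟂ QT, so QT runs along (−sin 43°, cos 43°); with |QT| = 32.9, T = (-66.408, 32.640). Then |ZT| = |T − Z| = 37.621.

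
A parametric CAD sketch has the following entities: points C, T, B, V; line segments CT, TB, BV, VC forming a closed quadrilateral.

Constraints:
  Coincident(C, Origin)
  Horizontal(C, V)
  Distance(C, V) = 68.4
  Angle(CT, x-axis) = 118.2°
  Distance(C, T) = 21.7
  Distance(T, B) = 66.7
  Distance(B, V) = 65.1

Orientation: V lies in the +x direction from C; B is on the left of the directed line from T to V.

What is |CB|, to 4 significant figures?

73.42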